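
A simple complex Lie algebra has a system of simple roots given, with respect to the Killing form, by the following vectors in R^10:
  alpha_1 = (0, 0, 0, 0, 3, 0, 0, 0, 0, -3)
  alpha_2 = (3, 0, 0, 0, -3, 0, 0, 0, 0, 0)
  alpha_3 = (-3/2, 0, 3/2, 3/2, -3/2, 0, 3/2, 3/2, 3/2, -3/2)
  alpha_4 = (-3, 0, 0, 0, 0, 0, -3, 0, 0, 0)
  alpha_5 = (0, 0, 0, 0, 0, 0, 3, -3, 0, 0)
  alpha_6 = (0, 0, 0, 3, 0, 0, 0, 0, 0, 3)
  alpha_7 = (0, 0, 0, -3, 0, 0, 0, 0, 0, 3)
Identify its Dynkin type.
type E_7

Compute the Cartan integers a_ij = 2(alpha_i, alpha_j)/(alpha_j, alpha_j); the resulting 7x7 Cartan matrix is
[[2, -1, 0, 0, 0, -1, -1], [-1, 2, 0, -1, 0, 0, 0], [0, 0, 2, 0, 0, 0, -1], [0, -1, 0, 2, -1, 0, 0], [0, 0, 0, -1, 2, 0, 0], [-1, 0, 0, 0, 0, 2, 0], [-1, 0, -1, 0, 0, 0, 2]].
All simple roots have the same length, so the diagram is simply laced. The associated Dynkin diagram is a chain of 6 nodes with one extra node attached to the third node from one end (E_7), so the type is E_7.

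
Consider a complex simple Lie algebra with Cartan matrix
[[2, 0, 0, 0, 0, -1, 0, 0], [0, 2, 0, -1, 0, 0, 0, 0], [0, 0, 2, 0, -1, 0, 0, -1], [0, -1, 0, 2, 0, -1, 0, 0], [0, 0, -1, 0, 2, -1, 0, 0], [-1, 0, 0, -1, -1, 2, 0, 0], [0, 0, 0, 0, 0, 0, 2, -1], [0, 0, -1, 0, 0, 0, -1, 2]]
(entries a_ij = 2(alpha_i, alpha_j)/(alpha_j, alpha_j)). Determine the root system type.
The matrix has rank 8 with 2's on the diagonal. Reading the off-diagonal entries as Dynkin edges (a single edge where a_ij = a_ji = -1; a double or triple edge where a_ij * a_ji = 2 or 3), the diagram is a chain of 7 nodes with one extra node attached to the third node from one end (E_8). One simple-root ordering that puts it in standard form is (alpha_2, alpha_1, alpha_4, alpha_6, alpha_5, alpha_3, alpha_8, alpha_7). So the algebra is type E_8.

type E_8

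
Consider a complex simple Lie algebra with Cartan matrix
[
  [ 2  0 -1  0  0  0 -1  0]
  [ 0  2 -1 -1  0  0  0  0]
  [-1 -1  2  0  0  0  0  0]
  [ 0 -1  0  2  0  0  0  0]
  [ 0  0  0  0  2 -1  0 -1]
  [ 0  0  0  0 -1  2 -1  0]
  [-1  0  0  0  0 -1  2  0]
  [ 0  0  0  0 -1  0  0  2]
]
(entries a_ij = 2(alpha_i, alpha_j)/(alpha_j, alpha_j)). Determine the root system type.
A_8

The matrix has rank 8 with 2's on the diagonal. Reading the off-diagonal entries as Dynkin edges (a single edge where a_ij = a_ji = -1; a double or triple edge where a_ij * a_ji = 2 or 3), the diagram is a chain of 8 nodes with single edges (A_8). One simple-root ordering that puts it in standard form is (alpha_4, alpha_2, alpha_3, alpha_1, alpha_7, alpha_6, alpha_5, alpha_8). So the algebra is type A_8, i.e. sl(9).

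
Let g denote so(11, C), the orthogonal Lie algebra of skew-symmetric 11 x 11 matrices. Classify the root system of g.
This is so(11) with 11 odd, which has dimension 11(11-1)/2 = 55 and rank (11-1)/2 = 5. In the classification of classical Lie algebras, the orthogonal algebra so(2n+1) in an odd number of variables has type B_n; here n = 5, so the Dynkin diagram is a chain of 5 nodes with a double edge at one end; the terminal node there is the unique short simple root (B_5). Hence the type is B_5.

B_5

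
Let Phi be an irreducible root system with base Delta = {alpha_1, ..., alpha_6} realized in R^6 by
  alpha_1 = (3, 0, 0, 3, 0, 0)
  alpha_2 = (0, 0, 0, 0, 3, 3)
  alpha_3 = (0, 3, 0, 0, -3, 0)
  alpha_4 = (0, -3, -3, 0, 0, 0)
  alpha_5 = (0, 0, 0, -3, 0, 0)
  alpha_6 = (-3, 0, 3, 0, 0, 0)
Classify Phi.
B6

Compute the Cartan integers a_ij = 2(alpha_i, alpha_j)/(alpha_j, alpha_j); the resulting 6x6 Cartan matrix is
[[2, 0, 0, 0, -2, -1], [0, 2, -1, 0, 0, 0], [0, -1, 2, -1, 0, 0], [0, 0, -1, 2, 0, -1], [-1, 0, 0, 0, 2, 0], [-1, 0, 0, -1, 0, 2]].
The roots have two lengths (squared-length ratio 2:1); the short ones are alpha_{5}. The associated Dynkin diagram is a chain of 6 nodes with a double edge at one end; the terminal node there is the unique short simple root (B_6), so the type is B_6 (the algebra so(13)).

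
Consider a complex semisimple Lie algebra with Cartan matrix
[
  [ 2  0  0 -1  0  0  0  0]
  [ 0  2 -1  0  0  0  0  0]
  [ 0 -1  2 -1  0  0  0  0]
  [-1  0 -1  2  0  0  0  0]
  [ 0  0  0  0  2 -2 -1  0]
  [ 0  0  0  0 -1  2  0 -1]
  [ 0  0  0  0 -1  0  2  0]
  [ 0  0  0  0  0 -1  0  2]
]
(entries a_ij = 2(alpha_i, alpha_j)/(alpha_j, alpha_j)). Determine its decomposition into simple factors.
The diagram associated to this matrix has two connected components: the simple roots {alpha_1, alpha_2, alpha_3, alpha_4} form a chain of 4 nodes with single edges (A_4), and {alpha_5, alpha_6, alpha_7, alpha_8} form a chain of 4 nodes with a double edge between the middle two (F_4). A semisimple Lie algebra decomposes uniquely as the direct sum of simple ideals, one per connected component of its Dynkin diagram, so g ≅ A_4 ⊕ F_4 (dimension 24 + 52 = 76).

type A_4 ⊕ type F_4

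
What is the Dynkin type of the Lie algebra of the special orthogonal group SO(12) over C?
This is so(12) with 12 even, which has dimension 12(12-1)/2 = 66 and rank 12/2 = 6. In the classification of classical Lie algebras, the orthogonal algebra so(2n) in an even number of variables has type D_n; here n = 6, so the Dynkin diagram is a chain of 4 nodes with a fork of two nodes at one end (D_6). Hence the type is D_6.

D_6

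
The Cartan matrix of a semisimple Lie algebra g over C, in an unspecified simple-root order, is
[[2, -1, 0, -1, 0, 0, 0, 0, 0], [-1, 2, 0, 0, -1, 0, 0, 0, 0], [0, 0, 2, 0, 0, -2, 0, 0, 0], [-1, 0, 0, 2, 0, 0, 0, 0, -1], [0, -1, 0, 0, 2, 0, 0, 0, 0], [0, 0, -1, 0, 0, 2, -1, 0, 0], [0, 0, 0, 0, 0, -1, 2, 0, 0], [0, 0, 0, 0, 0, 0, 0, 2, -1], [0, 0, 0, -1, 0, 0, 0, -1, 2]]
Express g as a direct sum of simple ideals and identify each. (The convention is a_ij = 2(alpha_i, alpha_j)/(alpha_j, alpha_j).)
The diagram associated to this matrix has two connected components: the simple roots {alpha_1, alpha_2, alpha_4, alpha_5, alpha_8, alpha_9} form a chain of 6 nodes with single edges (A_6), and {alpha_3, alpha_6, alpha_7} form a chain of 3 nodes with a double edge at one end; the terminal node there is the unique long simple root (C_3). A semisimple Lie algebra decomposes uniquely as the direct sum of simple ideals, one per connected component of its Dynkin diagram, so g ≅ A_6 ⊕ C_3 (dimension 48 + 21 = 69).

type A_6 + type C_3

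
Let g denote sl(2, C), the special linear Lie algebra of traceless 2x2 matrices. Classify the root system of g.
This is sl(2), which has dimension 2^2 - 1 = 3 and rank 2 - 1 = 1 (a Cartan subalgebra is the diagonal traceless matrices). In the classification of classical Lie algebras, the special linear algebra sl(n+1) has type A_n; here n = 1, so the Dynkin diagram is a chain of 1 nodes with single edges (A_1). Hence the type is A_1.

A_1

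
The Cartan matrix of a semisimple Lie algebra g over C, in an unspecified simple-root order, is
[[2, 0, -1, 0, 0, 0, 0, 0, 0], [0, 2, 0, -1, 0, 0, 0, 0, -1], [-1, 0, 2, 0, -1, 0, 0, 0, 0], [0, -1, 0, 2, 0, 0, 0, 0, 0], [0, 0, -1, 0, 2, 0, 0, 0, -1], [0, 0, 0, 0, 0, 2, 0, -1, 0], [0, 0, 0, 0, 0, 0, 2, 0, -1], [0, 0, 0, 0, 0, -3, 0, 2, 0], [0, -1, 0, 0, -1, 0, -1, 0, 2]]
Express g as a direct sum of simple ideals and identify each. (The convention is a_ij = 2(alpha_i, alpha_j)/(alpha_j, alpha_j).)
The diagram associated to this matrix has two connected components: the simple roots {alpha_1, alpha_2, alpha_3, alpha_4, alpha_5, alpha_7, alpha_9} form a chain of 6 nodes with one extra node attached to the third node from one end (E_7), and {alpha_6, alpha_8} form two nodes joined by a triple edge (G_2). A semisimple Lie algebra decomposes uniquely as the direct sum of simple ideals, one per connected component of its Dynkin diagram, so g ≅ E_7 ⊕ G_2 (dimension 133 + 14 = 147).

E7 ⊕ G2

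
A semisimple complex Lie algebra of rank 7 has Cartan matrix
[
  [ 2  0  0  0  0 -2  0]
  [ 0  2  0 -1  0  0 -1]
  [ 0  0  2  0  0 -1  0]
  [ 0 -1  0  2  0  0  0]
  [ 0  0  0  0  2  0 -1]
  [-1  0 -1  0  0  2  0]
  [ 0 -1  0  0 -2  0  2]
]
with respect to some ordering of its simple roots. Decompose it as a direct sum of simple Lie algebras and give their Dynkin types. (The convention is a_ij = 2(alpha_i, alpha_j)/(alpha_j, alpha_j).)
B4 ⊕ C3

The diagram associated to this matrix has two connected components: the simple roots {alpha_2, alpha_4, alpha_5, alpha_7} form a chain of 4 nodes with a double edge at one end; the terminal node there is the unique short simple root (B_4), and {alpha_1, alpha_3, alpha_6} form a chain of 3 nodes with a double edge at one end; the terminal node there is the unique long simple root (C_3). A semisimple Lie algebra decomposes uniquely as the direct sum of simple ideals, one per connected component of its Dynkin diagram, so g ≅ B_4 ⊕ C_3 (dimension 36 + 21 = 57).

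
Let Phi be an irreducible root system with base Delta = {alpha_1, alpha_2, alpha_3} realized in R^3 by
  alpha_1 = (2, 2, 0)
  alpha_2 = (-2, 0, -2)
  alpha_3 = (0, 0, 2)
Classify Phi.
Compute the Cartan integers a_ij = 2(alpha_i, alpha_j)/(alpha_j, alpha_j); the resulting 3x3 Cartan matrix is
[[2, -1, 0], [-1, 2, -2], [0, -1, 2]].
The roots have two lengths (squared-length ratio 2:1); the short ones are alpha_{3}. The associated Dynkin diagram is a chain of 3 nodes with a double edge at one end; the terminal node there is the unique short simple root (B_3), so the type is B_3 (the algebra so(7)).

B_3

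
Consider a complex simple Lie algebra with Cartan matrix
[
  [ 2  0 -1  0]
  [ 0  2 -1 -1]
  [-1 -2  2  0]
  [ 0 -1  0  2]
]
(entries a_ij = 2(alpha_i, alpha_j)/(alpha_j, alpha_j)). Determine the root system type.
F_4

The matrix has rank 4 with 2's on the diagonal. Reading the off-diagonal entries as Dynkin edges (a single edge where a_ij = a_ji = -1; a double or triple edge where a_ij * a_ji = 2 or 3), the diagram is a chain of 4 nodes with a double edge between the middle two (F_4). One simple-root ordering that puts it in standard form is (alpha_1, alpha_3, alpha_2, alpha_4). So the algebra is type F_4.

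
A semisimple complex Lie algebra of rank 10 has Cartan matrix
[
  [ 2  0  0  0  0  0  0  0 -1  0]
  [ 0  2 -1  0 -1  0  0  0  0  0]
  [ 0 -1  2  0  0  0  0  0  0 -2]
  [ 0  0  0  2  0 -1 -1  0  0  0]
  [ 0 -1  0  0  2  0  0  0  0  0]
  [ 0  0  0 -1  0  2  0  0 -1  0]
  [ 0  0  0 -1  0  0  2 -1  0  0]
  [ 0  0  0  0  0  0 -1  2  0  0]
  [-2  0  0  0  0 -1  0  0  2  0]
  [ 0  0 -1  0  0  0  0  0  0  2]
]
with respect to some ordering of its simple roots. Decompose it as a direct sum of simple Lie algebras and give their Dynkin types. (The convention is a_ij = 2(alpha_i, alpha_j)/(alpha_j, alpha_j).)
The diagram associated to this matrix has two connected components: the simple roots {alpha_2, alpha_3, alpha_5, alpha_10} form a chain of 4 nodes with a double edge at one end; the terminal node there is the unique short simple root (B_4), and {alpha_1, alpha_4, alpha_6, alpha_7, alpha_8, alpha_9} form a chain of 6 nodes with a double edge at one end; the terminal node there is the unique short simple root (B_6). A semisimple Lie algebra decomposes uniquely as the direct sum of simple ideals, one per connected component of its Dynkin diagram, so g ≅ B_4 ⊕ B_6 (dimension 36 + 78 = 114).

B_4 (so(9)) + B_6 (so(13))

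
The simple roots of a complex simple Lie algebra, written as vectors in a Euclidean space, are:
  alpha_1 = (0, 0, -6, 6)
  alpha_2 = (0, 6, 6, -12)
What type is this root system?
type G_2

Compute the Cartan integers a_ij = 2(alpha_i, alpha_j)/(alpha_j, alpha_j); the resulting 2x2 Cartan matrix is
[[2, -1], [-3, 2]].
The roots have two lengths (squared-length ratio 3:1); the short ones are alpha_{1}. The associated Dynkin diagram is two nodes joined by a triple edge (G_2), so the type is G_2.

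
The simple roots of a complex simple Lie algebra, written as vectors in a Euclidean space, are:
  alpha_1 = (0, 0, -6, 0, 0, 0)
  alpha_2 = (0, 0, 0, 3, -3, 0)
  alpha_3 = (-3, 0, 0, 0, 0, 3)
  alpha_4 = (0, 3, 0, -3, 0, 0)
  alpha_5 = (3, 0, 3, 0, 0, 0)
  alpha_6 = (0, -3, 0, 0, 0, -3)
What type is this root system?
Compute the Cartan integers a_ij = 2(alpha_i, alpha_j)/(alpha_j, alpha_j); the resulting 6x6 Cartan matrix is
[[2, 0, 0, 0, -2, 0], [0, 2, 0, -1, 0, 0], [0, 0, 2, 0, -1, -1], [0, -1, 0, 2, 0, -1], [-1, 0, -1, 0, 2, 0], [0, 0, -1, -1, 0, 2]].
The roots have two lengths (squared-length ratio 2:1); the short ones are alpha_{2,3,4,5,6}. The associated Dynkin diagram is a chain of 6 nodes with a double edge at one end; the terminal node there is the unique long simple root (C_6), so the type is C_6 (the algebra sp(12)).

C6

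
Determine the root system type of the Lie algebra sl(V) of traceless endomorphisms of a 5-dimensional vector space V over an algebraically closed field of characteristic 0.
A_4

This is sl(5), which has dimension 5^2 - 1 = 24 and rank 5 - 1 = 4 (a Cartan subalgebra is the diagonal traceless matrices). In the classification of classical Lie algebras, the special linear algebra sl(n+1) has type A_n; here n = 4, so the Dynkin diagram is a chain of 4 nodes with single edges (A_4). Hence the type is A_4.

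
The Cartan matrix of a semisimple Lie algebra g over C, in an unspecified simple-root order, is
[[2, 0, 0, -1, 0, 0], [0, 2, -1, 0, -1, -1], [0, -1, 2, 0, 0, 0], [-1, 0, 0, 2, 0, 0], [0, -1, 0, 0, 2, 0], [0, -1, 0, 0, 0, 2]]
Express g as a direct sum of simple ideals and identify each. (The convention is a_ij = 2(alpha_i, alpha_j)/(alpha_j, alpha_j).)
A_2 (sl(3)) ⊕ D_4 (so(8))

The diagram associated to this matrix has two connected components: the simple roots {alpha_1, alpha_4} form a chain of 2 nodes with single edges (A_2), and {alpha_2, alpha_3, alpha_5, alpha_6} form a chain of 2 nodes with a fork of two nodes at one end (D_4). A semisimple Lie algebra decomposes uniquely as the direct sum of simple ideals, one per connected component of its Dynkin diagram, so g ≅ A_2 ⊕ D_4 (dimension 8 + 28 = 36).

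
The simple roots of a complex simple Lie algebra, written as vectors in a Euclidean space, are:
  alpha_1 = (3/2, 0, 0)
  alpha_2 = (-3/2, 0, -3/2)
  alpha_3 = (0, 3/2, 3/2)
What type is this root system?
Compute the Cartan integers a_ij = 2(alpha_i, alpha_j)/(alpha_j, alpha_j); the resulting 3x3 Cartan matrix is
[[2, -1, 0], [-2, 2, -1], [0, -1, 2]].
The roots have two lengths (squared-length ratio 2:1); the short ones are alpha_{1}. The associated Dynkin diagram is a chain of 3 nodes with a double edge at one end; the terminal node there is the unique short simple root (B_3), so the type is B_3 (the algebra so(7)).

B3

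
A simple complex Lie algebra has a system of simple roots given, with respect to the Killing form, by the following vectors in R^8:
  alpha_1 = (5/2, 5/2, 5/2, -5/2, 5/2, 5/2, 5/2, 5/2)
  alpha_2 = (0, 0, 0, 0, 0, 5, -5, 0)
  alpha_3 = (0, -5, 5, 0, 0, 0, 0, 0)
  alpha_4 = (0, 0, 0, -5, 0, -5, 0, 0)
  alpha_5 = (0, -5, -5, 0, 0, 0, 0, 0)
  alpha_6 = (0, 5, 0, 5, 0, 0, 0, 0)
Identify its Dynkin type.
Compute the Cartan integers a_ij = 2(alpha_i, alpha_j)/(alpha_j, alpha_j); the resulting 6x6 Cartan matrix is
[[2, 0, 0, 0, -1, 0], [0, 2, 0, -1, 0, 0], [0, 0, 2, 0, 0, -1], [0, -1, 0, 2, 0, -1], [-1, 0, 0, 0, 2, -1], [0, 0, -1, -1, -1, 2]].
All simple roots have the same length, so the diagram is simply laced. The associated Dynkin diagram is a chain of 5 nodes with one extra node attached to the third node from one end (E_6), so the type is E_6.

E_6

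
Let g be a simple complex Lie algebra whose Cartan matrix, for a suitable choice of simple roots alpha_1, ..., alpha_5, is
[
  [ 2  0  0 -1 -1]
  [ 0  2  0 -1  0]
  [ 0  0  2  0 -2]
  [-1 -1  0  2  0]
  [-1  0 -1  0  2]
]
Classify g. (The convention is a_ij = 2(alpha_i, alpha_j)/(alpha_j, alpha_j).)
C_5 (sp(10))

The matrix has rank 5 with 2's on the diagonal. Reading the off-diagonal entries as Dynkin edges (a single edge where a_ij = a_ji = -1; a double or triple edge where a_ij * a_ji = 2 or 3), the diagram is a chain of 5 nodes with a double edge at one end; the terminal node there is the unique long simple root (C_5). One simple-root ordering that puts it in standard form is (alpha_2, alpha_4, alpha_1, alpha_5, alpha_3). So the algebra is type C_5, i.e. sp(10).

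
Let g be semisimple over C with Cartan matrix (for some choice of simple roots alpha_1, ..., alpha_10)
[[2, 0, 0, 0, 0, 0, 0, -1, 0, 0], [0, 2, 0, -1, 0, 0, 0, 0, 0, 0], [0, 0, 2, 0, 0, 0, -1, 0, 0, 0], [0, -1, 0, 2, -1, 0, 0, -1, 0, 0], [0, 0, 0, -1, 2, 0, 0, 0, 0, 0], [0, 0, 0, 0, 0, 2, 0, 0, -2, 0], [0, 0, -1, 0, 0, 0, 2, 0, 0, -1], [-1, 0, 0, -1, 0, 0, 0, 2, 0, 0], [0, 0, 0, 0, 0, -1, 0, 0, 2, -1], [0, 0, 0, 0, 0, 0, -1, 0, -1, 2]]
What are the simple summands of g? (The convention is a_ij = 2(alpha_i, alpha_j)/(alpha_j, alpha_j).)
The diagram associated to this matrix has two connected components: the simple roots {alpha_3, alpha_6, alpha_7, alpha_9, alpha_10} form a chain of 5 nodes with a double edge at one end; the terminal node there is the unique long simple root (C_5), and {alpha_1, alpha_2, alpha_4, alpha_5, alpha_8} form a chain of 3 nodes with a fork of two nodes at one end (D_5). A semisimple Lie algebra decomposes uniquely as the direct sum of simple ideals, one per connected component of its Dynkin diagram, so g ≅ C_5 ⊕ D_5 (dimension 55 + 45 = 100).

C5 + D5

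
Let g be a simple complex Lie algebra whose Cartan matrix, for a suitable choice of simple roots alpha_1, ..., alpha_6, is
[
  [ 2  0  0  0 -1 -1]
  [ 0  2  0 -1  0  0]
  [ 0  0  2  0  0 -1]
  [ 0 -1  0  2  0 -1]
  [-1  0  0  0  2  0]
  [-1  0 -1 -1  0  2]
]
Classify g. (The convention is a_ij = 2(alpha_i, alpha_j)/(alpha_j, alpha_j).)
E6

The matrix has rank 6 with 2's on the diagonal. Reading the off-diagonal entries as Dynkin edges (a single edge where a_ij = a_ji = -1; a double or triple edge where a_ij * a_ji = 2 or 3), the diagram is a chain of 5 nodes with one extra node attached to the third node from one end (E_6). One simple-root ordering that puts it in standard form is (alpha_5, alpha_3, alpha_1, alpha_6, alpha_4, alpha_2). So the algebra is type E_6.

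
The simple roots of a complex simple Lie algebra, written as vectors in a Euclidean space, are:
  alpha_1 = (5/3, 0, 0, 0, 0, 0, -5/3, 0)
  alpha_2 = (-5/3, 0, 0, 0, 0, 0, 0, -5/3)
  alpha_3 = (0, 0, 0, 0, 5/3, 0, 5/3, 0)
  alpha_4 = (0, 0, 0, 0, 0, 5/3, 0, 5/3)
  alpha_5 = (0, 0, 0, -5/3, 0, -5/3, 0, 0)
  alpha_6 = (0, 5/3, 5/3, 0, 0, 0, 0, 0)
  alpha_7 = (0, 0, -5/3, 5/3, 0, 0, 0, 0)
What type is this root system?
Compute the Cartan integers a_ij = 2(alpha_i, alpha_j)/(alpha_j, alpha_j); the resulting 7x7 Cartan matrix is
[[2, -1, -1, 0, 0, 0, 0], [-1, 2, 0, -1, 0, 0, 0], [-1, 0, 2, 0, 0, 0, 0], [0, -1, 0, 2, -1, 0, 0], [0, 0, 0, -1, 2, 0, -1], [0, 0, 0, 0, 0, 2, -1], [0, 0, 0, 0, -1, -1, 2]].
All simple roots have the same length, so the diagram is simply laced. The associated Dynkin diagram is a chain of 7 nodes with single edges (A_7), so the type is A_7 (the algebra sl(8)).

A_7 (sl(8))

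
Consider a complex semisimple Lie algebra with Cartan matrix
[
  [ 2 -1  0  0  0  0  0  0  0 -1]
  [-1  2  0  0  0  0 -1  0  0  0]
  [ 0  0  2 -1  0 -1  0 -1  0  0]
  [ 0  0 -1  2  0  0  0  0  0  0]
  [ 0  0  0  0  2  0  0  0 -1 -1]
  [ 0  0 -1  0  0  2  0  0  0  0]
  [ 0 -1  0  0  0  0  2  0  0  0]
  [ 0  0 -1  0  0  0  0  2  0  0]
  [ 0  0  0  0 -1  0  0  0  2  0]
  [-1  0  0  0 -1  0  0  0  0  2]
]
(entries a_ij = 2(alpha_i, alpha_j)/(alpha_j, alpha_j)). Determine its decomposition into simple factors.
type A_6 + type D_4

The diagram associated to this matrix has two connected components: the simple roots {alpha_1, alpha_2, alpha_5, alpha_7, alpha_9, alpha_10} form a chain of 6 nodes with single edges (A_6), and {alpha_3, alpha_4, alpha_6, alpha_8} form a chain of 2 nodes with a fork of two nodes at one end (D_4). A semisimple Lie algebra decomposes uniquely as the direct sum of simple ideals, one per connected component of its Dynkin diagram, so g ≅ A_6 ⊕ D_4 (dimension 48 + 28 = 76).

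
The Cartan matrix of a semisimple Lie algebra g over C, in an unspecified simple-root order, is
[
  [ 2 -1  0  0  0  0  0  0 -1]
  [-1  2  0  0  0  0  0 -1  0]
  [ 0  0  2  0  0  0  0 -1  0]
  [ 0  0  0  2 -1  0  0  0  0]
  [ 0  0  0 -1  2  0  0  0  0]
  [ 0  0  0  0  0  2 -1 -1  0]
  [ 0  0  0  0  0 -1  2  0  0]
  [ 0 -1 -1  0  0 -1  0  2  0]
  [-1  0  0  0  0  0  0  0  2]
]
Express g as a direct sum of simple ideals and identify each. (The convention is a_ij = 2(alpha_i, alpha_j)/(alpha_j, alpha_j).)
A_2 + E_7

The diagram associated to this matrix has two connected components: the simple roots {alpha_4, alpha_5} form a chain of 2 nodes with single edges (A_2), and {alpha_1, alpha_2, alpha_3, alpha_6, alpha_7, alpha_8, alpha_9} form a chain of 6 nodes with one extra node attached to the third node from one end (E_7). A semisimple Lie algebra decomposes uniquely as the direct sum of simple ideals, one per connected component of its Dynkin diagram, so g ≅ A_2 ⊕ E_7 (dimension 8 + 133 = 141).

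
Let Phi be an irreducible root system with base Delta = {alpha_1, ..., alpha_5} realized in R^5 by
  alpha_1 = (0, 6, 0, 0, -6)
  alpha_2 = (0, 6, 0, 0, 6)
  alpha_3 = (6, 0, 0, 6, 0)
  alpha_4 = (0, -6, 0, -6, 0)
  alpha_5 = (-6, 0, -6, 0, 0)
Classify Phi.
Compute the Cartan integers a_ij = 2(alpha_i, alpha_j)/(alpha_j, alpha_j); the resulting 5x5 Cartan matrix is
[[2, 0, 0, -1, 0], [0, 2, 0, -1, 0], [0, 0, 2, -1, -1], [-1, -1, -1, 2, 0], [0, 0, -1, 0, 2]].
All simple roots have the same length, so the diagram is simply laced. The associated Dynkin diagram is a chain of 3 nodes with a fork of two nodes at one end (D_5), so the type is D_5 (the algebra so(10)).

type D_5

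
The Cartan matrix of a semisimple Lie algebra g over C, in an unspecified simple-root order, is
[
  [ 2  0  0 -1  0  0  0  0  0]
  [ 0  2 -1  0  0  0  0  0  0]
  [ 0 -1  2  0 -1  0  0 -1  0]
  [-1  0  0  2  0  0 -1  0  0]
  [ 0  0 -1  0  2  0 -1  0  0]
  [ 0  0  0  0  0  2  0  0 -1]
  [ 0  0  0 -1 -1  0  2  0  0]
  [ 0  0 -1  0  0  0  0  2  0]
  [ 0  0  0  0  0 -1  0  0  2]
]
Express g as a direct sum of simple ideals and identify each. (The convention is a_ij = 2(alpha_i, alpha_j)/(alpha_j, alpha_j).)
The diagram associated to this matrix has two connected components: the simple roots {alpha_6, alpha_9} form a chain of 2 nodes with single edges (A_2), and {alpha_1, alpha_2, alpha_3, alpha_4, alpha_5, alpha_7, alpha_8} form a chain of 5 nodes with a fork of two nodes at one end (D_7). A semisimple Lie algebra decomposes uniquely as the direct sum of simple ideals, one per connected component of its Dynkin diagram, so g ≅ A_2 ⊕ D_7 (dimension 8 + 91 = 99).

A2 ⊕ D7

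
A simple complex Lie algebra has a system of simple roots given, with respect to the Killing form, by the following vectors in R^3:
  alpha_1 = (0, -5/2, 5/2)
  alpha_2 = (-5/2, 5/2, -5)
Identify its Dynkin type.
G_2

Compute the Cartan integers a_ij = 2(alpha_i, alpha_j)/(alpha_j, alpha_j); the resulting 2x2 Cartan matrix is
[[2, -1], [-3, 2]].
The roots have two lengths (squared-length ratio 3:1); the short ones are alpha_{1}. The associated Dynkin diagram is two nodes joined by a triple edge (G_2), so the type is G_2.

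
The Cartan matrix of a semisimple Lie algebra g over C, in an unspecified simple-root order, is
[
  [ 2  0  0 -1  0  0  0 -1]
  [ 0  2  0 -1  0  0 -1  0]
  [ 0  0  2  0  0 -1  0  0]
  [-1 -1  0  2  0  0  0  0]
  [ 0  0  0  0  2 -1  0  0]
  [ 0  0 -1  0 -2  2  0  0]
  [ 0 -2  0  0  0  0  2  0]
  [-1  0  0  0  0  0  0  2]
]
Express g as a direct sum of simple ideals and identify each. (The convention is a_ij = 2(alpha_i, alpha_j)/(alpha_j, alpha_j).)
B3 + C5

The diagram associated to this matrix has two connected components: the simple roots {alpha_3, alpha_5, alpha_6} form a chain of 3 nodes with a double edge at one end; the terminal node there is the unique short simple root (B_3), and {alpha_1, alpha_2, alpha_4, alpha_7, alpha_8} form a chain of 5 nodes with a double edge at one end; the terminal node there is the unique long simple root (C_5). A semisimple Lie algebra decomposes uniquely as the direct sum of simple ideals, one per connected component of its Dynkin diagram, so g ≅ B_3 ⊕ C_5 (dimension 21 + 55 = 76).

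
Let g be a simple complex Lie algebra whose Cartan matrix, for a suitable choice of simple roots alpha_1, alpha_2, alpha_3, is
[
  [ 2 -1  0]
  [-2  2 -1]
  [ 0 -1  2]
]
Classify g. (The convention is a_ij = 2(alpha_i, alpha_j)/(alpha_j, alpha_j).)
The matrix has rank 3 with 2's on the diagonal. Reading the off-diagonal entries as Dynkin edges (a single edge where a_ij = a_ji = -1; a double or triple edge where a_ij * a_ji = 2 or 3), the diagram is a chain of 3 nodes with a double edge at one end; the terminal node there is the unique short simple root (B_3). One simple-root ordering that puts it in standard form is (alpha_3, alpha_2, alpha_1). So the algebra is type B_3, i.e. so(7).

B_3 (so(7))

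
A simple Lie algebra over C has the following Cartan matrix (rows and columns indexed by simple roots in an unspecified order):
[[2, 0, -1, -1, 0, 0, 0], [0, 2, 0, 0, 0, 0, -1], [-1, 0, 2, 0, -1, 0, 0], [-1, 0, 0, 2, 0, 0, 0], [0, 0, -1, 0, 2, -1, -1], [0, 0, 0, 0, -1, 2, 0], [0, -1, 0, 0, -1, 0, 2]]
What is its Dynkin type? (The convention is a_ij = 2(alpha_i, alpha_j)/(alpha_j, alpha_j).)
E7

The matrix has rank 7 with 2's on the diagonal. Reading the off-diagonal entries as Dynkin edges (a single edge where a_ij = a_ji = -1; a double or triple edge where a_ij * a_ji = 2 or 3), the diagram is a chain of 6 nodes with one extra node attached to the third node from one end (E_7). One simple-root ordering that puts it in standard form is (alpha_2, alpha_6, alpha_7, alpha_5, alpha_3, alpha_1, alpha_4). So the algebra is type E_7.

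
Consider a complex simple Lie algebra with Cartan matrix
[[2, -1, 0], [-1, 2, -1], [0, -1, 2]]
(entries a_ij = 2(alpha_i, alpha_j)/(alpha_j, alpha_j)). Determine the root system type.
A3

The matrix has rank 3 with 2's on the diagonal. Reading the off-diagonal entries as Dynkin edges (a single edge where a_ij = a_ji = -1; a double or triple edge where a_ij * a_ji = 2 or 3), the diagram is a chain of 3 nodes with single edges (A_3). One simple-root ordering that puts it in standard form is (alpha_1, alpha_2, alpha_3). So the algebra is type A_3, i.e. sl(4).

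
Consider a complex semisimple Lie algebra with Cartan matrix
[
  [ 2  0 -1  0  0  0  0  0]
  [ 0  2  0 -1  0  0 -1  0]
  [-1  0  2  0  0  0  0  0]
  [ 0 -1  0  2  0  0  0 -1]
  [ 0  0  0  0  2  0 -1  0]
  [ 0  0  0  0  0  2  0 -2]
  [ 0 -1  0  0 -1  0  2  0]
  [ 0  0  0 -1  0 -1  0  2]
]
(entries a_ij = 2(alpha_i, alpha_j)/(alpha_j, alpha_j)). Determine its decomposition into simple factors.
type A_2 ⊕ type C_6

The diagram associated to this matrix has two connected components: the simple roots {alpha_1, alpha_3} form a chain of 2 nodes with single edges (A_2), and {alpha_2, alpha_4, alpha_5, alpha_6, alpha_7, alpha_8} form a chain of 6 nodes with a double edge at one end; the terminal node there is the unique long simple root (C_6). A semisimple Lie algebra decomposes uniquely as the direct sum of simple ideals, one per connected component of its Dynkin diagram, so g ≅ A_2 ⊕ C_6 (dimension 8 + 78 = 86).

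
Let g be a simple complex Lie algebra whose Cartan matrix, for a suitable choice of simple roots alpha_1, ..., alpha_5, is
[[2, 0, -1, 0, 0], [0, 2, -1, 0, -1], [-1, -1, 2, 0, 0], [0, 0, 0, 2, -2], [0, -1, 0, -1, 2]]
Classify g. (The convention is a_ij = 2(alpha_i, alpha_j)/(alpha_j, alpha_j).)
C5

The matrix has rank 5 with 2's on the diagonal. Reading the off-diagonal entries as Dynkin edges (a single edge where a_ij = a_ji = -1; a double or triple edge where a_ij * a_ji = 2 or 3), the diagram is a chain of 5 nodes with a double edge at one end; the terminal node there is the unique long simple root (C_5). One simple-root ordering that puts it in standard form is (alpha_1, alpha_3, alpha_2, alpha_5, alpha_4). So the algebra is type C_5, i.e. sp(10).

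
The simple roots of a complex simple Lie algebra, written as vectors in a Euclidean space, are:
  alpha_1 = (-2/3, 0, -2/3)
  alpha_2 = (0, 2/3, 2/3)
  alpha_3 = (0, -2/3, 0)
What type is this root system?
B_3

Compute the Cartan integers a_ij = 2(alpha_i, alpha_j)/(alpha_j, alpha_j); the resulting 3x3 Cartan matrix is
[[2, -1, 0], [-1, 2, -2], [0, -1, 2]].
The roots have two lengths (squared-length ratio 2:1); the short ones are alpha_{3}. The associated Dynkin diagram is a chain of 3 nodes with a double edge at one end; the terminal node there is the unique short simple root (B_3), so the type is B_3 (the algebra so(7)).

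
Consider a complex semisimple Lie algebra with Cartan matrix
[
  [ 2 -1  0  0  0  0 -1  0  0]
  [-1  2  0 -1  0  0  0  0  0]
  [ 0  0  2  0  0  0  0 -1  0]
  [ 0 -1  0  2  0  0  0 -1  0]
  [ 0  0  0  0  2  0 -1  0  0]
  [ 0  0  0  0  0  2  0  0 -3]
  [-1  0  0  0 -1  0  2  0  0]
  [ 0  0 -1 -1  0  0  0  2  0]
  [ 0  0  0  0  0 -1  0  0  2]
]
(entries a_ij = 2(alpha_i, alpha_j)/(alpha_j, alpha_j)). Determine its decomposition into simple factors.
A7 ⊕ G2

The diagram associated to this matrix has two connected components: the simple roots {alpha_1, alpha_2, alpha_3, alpha_4, alpha_5, alpha_7, alpha_8} form a chain of 7 nodes with single edges (A_7), and {alpha_6, alpha_9} form two nodes joined by a triple edge (G_2). A semisimple Lie algebra decomposes uniquely as the direct sum of simple ideals, one per connected component of its Dynkin diagram, so g ≅ A_7 ⊕ G_2 (dimension 63 + 14 = 77).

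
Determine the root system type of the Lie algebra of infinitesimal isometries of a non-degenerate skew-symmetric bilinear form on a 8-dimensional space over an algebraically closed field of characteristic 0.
type C_4

This is sp(8), which has dimension 8(8+1)/2 = 36 and rank 8/2 = 4. In the classification of classical Lie algebras, the symplectic algebra sp(2n) has type C_n; here n = 4, so the Dynkin diagram is a chain of 4 nodes with a double edge at one end; the terminal node there is the unique long simple root (C_4). Hence the type is C_4.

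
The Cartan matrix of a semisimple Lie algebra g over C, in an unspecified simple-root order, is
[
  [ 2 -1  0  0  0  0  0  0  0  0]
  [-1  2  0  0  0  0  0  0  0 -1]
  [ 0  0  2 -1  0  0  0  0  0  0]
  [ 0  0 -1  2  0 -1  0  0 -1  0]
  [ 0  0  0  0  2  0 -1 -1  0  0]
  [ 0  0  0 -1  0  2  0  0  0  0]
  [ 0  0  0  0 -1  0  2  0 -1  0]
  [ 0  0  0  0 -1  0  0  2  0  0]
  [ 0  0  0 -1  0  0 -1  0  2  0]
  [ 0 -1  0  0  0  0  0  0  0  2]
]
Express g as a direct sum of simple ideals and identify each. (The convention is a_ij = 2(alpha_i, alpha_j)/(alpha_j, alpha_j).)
The diagram associated to this matrix has two connected components: the simple roots {alpha_1, alpha_2, alpha_10} form a chain of 3 nodes with single edges (A_3), and {alpha_3, alpha_4, alpha_5, alpha_6, alpha_7, alpha_8, alpha_9} form a chain of 5 nodes with a fork of two nodes at one end (D_7). A semisimple Lie algebra decomposes uniquely as the direct sum of simple ideals, one per connected component of its Dynkin diagram, so g ≅ A_3 ⊕ D_7 (dimension 15 + 91 = 106).

type A_3 ⊕ type D_7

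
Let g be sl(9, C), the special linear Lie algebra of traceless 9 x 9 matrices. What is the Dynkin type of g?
This is sl(9), which has dimension 9^2 - 1 = 80 and rank 9 - 1 = 8 (a Cartan subalgebra is the diagonal traceless matrices). In the classification of classical Lie algebras, the special linear algebra sl(n+1) has type A_n; here n = 8, so the Dynkin diagram is a chain of 8 nodes with single edges (A_8). Hence the type is A_8.

A_8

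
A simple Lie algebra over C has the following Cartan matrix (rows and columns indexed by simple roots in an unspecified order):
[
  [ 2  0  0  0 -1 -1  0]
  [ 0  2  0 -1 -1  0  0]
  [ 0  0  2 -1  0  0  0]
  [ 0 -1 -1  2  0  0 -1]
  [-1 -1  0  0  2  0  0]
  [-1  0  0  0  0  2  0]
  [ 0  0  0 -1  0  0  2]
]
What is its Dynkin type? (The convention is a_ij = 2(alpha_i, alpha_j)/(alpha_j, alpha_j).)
The matrix has rank 7 with 2's on the diagonal. Reading the off-diagonal entries as Dynkin edges (a single edge where a_ij = a_ji = -1; a double or triple edge where a_ij * a_ji = 2 or 3), the diagram is a chain of 5 nodes with a fork of two nodes at one end (D_7). One simple-root ordering that puts it in standard form is (alpha_6, alpha_1, alpha_5, alpha_2, alpha_4, alpha_3, alpha_7). So the algebra is type D_7, i.e. so(14).

D7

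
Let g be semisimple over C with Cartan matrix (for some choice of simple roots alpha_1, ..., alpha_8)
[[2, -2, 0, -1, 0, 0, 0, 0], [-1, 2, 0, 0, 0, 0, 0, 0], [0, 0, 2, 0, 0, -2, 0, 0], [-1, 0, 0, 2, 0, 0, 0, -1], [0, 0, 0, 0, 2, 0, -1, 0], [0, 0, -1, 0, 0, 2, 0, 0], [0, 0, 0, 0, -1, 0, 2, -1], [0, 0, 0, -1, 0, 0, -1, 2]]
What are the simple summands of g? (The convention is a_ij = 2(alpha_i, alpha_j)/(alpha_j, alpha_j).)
B_2 (so(5)) ⊕ B_6 (so(13))

The diagram associated to this matrix has two connected components: the simple roots {alpha_3, alpha_6} form a chain of 2 nodes with a double edge at one end; the terminal node there is the unique short simple root (B_2), and {alpha_1, alpha_2, alpha_4, alpha_5, alpha_7, alpha_8} form a chain of 6 nodes with a double edge at one end; the terminal node there is the unique short simple root (B_6). A semisimple Lie algebra decomposes uniquely as the direct sum of simple ideals, one per connected component of its Dynkin diagram, so g ≅ B_2 ⊕ B_6 (dimension 10 + 78 = 88).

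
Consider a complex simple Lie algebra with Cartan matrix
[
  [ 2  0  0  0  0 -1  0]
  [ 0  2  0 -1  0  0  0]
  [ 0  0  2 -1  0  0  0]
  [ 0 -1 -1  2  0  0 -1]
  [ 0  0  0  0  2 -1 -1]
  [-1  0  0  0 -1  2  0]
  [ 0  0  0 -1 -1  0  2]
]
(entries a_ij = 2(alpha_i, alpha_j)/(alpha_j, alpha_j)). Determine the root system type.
D7

The matrix has rank 7 with 2's on the diagonal. Reading the off-diagonal entries as Dynkin edges (a single edge where a_ij = a_ji = -1; a double or triple edge where a_ij * a_ji = 2 or 3), the diagram is a chain of 5 nodes with a fork of two nodes at one end (D_7). One simple-root ordering that puts it in standard form is (alpha_1, alpha_6, alpha_5, alpha_7, alpha_4, alpha_2, alpha_3). So the algebra is type D_7, i.e. so(14).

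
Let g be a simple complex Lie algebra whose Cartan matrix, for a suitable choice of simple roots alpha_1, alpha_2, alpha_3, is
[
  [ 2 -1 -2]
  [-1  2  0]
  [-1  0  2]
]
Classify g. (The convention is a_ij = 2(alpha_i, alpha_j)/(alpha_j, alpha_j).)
B_3

The matrix has rank 3 with 2's on the diagonal. Reading the off-diagonal entries as Dynkin edges (a single edge where a_ij = a_ji = -1; a double or triple edge where a_ij * a_ji = 2 or 3), the diagram is a chain of 3 nodes with a double edge at one end; the terminal node there is the unique short simple root (B_3). One simple-root ordering that puts it in standard form is (alpha_2, alpha_1, alpha_3). So the algebra is type B_3, i.e. so(7).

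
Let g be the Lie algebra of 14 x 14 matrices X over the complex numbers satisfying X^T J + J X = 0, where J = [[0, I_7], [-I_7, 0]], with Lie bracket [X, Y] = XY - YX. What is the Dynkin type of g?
C_7 (sp(14))

This is sp(14), which has dimension 14(14+1)/2 = 105 and rank 14/2 = 7. In the classification of classical Lie algebras, the symplectic algebra sp(2n) has type C_n; here n = 7, so the Dynkin diagram is a chain of 7 nodes with a double edge at one end; the terminal node there is the unique long simple root (C_7). Hence the type is C_7.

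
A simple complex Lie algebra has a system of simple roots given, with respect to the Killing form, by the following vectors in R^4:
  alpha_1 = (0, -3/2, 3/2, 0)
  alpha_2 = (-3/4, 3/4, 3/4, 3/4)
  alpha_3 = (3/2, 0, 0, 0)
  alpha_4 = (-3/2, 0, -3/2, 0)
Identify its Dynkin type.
Compute the Cartan integers a_ij = 2(alpha_i, alpha_j)/(alpha_j, alpha_j); the resulting 4x4 Cartan matrix is
[[2, 0, 0, -1], [0, 2, -1, 0], [0, -1, 2, -1], [-1, 0, -2, 2]].
The roots have two lengths (squared-length ratio 2:1); the short ones are alpha_{2,3}. The associated Dynkin diagram is a chain of 4 nodes with a double edge between the middle two (F_4), so the type is F_4.

F_4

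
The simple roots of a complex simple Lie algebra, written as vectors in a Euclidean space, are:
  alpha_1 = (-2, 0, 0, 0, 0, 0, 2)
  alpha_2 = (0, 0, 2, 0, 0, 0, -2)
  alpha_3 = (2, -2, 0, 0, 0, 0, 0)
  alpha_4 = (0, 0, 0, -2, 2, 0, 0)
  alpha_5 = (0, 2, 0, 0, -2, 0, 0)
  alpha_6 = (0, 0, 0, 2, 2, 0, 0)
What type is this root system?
D_6

Compute the Cartan integers a_ij = 2(alpha_i, alpha_j)/(alpha_j, alpha_j); the resulting 6x6 Cartan matrix is
[[2, -1, -1, 0, 0, 0], [-1, 2, 0, 0, 0, 0], [-1, 0, 2, 0, -1, 0], [0, 0, 0, 2, -1, 0], [0, 0, -1, -1, 2, -1], [0, 0, 0, 0, -1, 2]].
All simple roots have the same length, so the diagram is simply laced. The associated Dynkin diagram is a chain of 4 nodes with a fork of two nodes at one end (D_6), so the type is D_6 (the algebra so(12)).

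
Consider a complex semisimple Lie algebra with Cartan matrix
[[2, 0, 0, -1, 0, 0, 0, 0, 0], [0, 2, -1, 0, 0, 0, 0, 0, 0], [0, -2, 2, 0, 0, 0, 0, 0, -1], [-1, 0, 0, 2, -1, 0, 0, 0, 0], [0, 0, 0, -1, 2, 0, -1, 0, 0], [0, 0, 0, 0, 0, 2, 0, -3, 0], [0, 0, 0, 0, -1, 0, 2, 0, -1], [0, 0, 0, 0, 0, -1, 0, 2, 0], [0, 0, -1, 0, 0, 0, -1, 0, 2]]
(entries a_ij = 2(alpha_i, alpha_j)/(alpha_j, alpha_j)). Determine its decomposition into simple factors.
The diagram associated to this matrix has two connected components: the simple roots {alpha_1, alpha_2, alpha_3, alpha_4, alpha_5, alpha_7, alpha_9} form a chain of 7 nodes with a double edge at one end; the terminal node there is the unique short simple root (B_7), and {alpha_6, alpha_8} form two nodes joined by a triple edge (G_2). A semisimple Lie algebra decomposes uniquely as the direct sum of simple ideals, one per connected component of its Dynkin diagram, so g ≅ B_7 ⊕ G_2 (dimension 105 + 14 = 119).

B_7 (so(15)) + G_2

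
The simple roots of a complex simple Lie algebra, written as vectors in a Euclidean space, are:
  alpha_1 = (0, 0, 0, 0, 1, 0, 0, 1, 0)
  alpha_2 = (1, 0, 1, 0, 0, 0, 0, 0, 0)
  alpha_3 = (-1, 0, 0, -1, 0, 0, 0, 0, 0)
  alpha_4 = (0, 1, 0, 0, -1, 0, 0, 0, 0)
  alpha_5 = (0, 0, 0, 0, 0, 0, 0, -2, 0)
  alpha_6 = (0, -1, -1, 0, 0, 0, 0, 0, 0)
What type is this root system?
C_6

Compute the Cartan integers a_ij = 2(alpha_i, alpha_j)/(alpha_j, alpha_j); the resulting 6x6 Cartan matrix is
[[2, 0, 0, -1, -1, 0], [0, 2, -1, 0, 0, -1], [0, -1, 2, 0, 0, 0], [-1, 0, 0, 2, 0, -1], [-2, 0, 0, 0, 2, 0], [0, -1, 0, -1, 0, 2]].
The roots have two lengths (squared-length ratio 2:1); the short ones are alpha_{1,2,3,4,6}. The associated Dynkin diagram is a chain of 6 nodes with a double edge at one end; the terminal node there is the unique long simple root (C_6), so the type is C_6 (the algebra sp(12)).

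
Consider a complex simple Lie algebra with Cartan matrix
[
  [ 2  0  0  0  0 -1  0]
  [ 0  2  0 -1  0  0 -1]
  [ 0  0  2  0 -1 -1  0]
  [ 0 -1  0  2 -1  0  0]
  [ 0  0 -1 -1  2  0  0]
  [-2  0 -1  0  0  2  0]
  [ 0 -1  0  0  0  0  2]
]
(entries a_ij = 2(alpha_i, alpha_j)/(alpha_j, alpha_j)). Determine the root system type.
B7

The matrix has rank 7 with 2's on the diagonal. Reading the off-diagonal entries as Dynkin edges (a single edge where a_ij = a_ji = -1; a double or triple edge where a_ij * a_ji = 2 or 3), the diagram is a chain of 7 nodes with a double edge at one end; the terminal node there is the unique short simple root (B_7). One simple-root ordering that puts it in standard form is (alpha_7, alpha_2, alpha_4, alpha_5, alpha_3, alpha_6, alpha_1). So the algebra is type B_7, i.e. so(15).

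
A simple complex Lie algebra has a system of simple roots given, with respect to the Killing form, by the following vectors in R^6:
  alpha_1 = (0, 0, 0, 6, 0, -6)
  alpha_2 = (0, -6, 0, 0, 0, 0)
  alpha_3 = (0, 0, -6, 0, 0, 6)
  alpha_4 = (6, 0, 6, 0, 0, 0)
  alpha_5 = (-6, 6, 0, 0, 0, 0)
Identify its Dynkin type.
Compute the Cartan integers a_ij = 2(alpha_i, alpha_j)/(alpha_j, alpha_j); the resulting 5x5 Cartan matrix is
[[2, 0, -1, 0, 0], [0, 2, 0, 0, -1], [-1, 0, 2, -1, 0], [0, 0, -1, 2, -1], [0, -2, 0, -1, 2]].
The roots have two lengths (squared-length ratio 2:1); the short ones are alpha_{2}. The associated Dynkin diagram is a chain of 5 nodes with a double edge at one end; the terminal node there is the unique short simple root (B_5), so the type is B_5 (the algebra so(11)).

B_5 (so(11))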